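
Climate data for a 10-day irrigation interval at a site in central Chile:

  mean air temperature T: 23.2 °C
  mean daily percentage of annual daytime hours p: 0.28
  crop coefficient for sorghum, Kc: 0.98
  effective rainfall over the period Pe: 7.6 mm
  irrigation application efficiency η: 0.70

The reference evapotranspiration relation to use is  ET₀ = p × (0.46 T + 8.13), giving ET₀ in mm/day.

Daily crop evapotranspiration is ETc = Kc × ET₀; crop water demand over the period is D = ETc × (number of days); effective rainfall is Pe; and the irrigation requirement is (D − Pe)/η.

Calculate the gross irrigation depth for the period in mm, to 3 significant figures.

ET₀ = 0.28 × (0.46 × 23.2 + 8.13) = 0.28 × 18.802 = 5.2646 mm/d
ETc = Kc × ET₀ = 0.98 × 5.2646 = 5.1593 mm/d
Crop demand D = ETc × 10 d = 5.1593 × 10 = 51.593 mm
D − Pe = 51.593 − 7.6 = 43.993 mm
Gross irrigation = 43.993 / 0.70 = 62.847 mm

62.8 mm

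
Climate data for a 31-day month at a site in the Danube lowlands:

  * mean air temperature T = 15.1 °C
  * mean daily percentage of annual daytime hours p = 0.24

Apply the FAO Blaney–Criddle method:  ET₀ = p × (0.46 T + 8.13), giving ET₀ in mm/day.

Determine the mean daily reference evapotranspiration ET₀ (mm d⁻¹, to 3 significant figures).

3.62 mm d⁻¹

ET₀ = 0.24 × (0.46 × 15.1 + 8.13) = 0.24 × 15.076 = 3.6182 mm/d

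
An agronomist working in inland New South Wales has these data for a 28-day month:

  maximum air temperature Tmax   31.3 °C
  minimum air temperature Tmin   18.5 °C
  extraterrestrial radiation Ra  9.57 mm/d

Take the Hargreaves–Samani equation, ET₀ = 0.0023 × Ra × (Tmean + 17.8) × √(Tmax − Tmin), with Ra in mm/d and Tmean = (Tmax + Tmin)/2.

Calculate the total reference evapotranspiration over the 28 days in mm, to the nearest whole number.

Tmean = (31.3 + 18.5)/2 = 24.90 °C
ET₀ = 0.0023 × 9.57 × (24.90 + 17.8) × √12.8 = 0.0023 × 9.57 × 42.70 × 3.5777 = 3.3626 mm/d
Over 28 days: 3.3626 × 28 = 94.153 mm

94 mm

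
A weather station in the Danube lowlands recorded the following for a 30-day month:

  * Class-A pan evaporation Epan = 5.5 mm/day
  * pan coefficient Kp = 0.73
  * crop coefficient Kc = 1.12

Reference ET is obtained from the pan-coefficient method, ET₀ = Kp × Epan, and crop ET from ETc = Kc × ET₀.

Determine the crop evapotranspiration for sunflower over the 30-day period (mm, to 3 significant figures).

135 mm

ET₀ = 0.73 × 5.5 = 4.0150 mm/d
ETc = Kc × ET₀ = 1.12 × 4.0150 = 4.4968 mm/d
Over 30 days: 4.4968 × 30 = 134.904 mm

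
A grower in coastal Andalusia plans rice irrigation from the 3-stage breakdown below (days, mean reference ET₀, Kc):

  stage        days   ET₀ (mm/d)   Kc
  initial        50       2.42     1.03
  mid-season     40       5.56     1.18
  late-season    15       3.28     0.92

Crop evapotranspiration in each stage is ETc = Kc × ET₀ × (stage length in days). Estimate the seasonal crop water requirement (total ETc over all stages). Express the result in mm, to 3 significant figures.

initial: 1.03 × 2.42 × 50 = 124.63 mm
mid-season: 1.18 × 5.56 × 40 = 262.43 mm
late-season: 0.92 × 3.28 × 15 = 45.26 mm
Seasonal total = 432.32 mm

432 mm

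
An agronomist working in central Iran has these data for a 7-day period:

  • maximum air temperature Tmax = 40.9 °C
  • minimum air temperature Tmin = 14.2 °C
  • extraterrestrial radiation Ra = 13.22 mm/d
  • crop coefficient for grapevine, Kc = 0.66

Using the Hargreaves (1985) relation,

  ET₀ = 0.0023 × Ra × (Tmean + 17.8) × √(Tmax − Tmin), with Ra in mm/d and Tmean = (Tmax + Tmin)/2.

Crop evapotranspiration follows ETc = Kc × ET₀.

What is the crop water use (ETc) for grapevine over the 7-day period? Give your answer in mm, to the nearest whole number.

33 mm

Tmean = (40.9 + 14.2)/2 = 27.55 °C
ET₀ = 0.0023 × 13.22 × (27.55 + 17.8) × √26.7 = 0.0023 × 13.22 × 45.35 × 5.1672 = 7.1251 mm/d
ETc = Kc × ET₀ = 0.66 × 7.1251 = 4.7026 mm/d
Over 7 days: 4.7026 × 7 = 32.918 mm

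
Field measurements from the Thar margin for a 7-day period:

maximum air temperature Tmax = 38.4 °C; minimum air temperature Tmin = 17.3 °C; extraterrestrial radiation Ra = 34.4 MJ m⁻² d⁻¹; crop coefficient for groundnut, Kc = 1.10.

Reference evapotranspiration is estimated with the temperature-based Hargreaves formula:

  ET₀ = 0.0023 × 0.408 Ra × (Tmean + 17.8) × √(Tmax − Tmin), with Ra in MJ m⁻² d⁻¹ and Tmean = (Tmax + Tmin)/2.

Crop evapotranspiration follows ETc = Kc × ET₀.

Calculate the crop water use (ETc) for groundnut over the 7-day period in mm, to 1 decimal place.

Tmean = (38.4 + 17.3)/2 = 27.85 °C
0.408 Ra = 0.408 × 34.4 = 14.0352 mm/d equivalent
ET₀ = 0.0023 × 14.0352 × (27.85 + 17.8) × √21.1 = 0.0023 × 14.0352 × 45.65 × 4.5935 = 6.7691 mm/d
ETc = Kc × ET₀ = 1.10 × 6.7691 = 7.4460 mm/d
Over 7 days: 7.4460 × 7 = 52.122 mm

52.1 mm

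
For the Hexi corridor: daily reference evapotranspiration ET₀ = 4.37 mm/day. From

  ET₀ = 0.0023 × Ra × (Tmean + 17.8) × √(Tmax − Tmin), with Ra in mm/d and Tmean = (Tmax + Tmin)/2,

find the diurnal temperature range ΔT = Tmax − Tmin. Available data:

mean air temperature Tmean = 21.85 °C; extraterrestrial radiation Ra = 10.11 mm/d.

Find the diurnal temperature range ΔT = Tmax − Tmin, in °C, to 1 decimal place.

22.5 °C

√ΔT = ET₀ / [0.0023 × Ra × (Tmean+17.8)] = 4.37 / (0.0023 × 10.11 × 39.65) = 4.7398
ΔT = 4.7398² = 22.466 °C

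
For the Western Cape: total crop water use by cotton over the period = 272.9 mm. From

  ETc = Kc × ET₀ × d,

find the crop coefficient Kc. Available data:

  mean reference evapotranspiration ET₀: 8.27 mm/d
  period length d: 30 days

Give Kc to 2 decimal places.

ETc = Kc × ET₀ × d  ⇒  Kc = ETc / (ET₀ × d)
Kc = 272.9 / (8.27 × 30) = 272.9 / 248.10 = 1.1000

1.10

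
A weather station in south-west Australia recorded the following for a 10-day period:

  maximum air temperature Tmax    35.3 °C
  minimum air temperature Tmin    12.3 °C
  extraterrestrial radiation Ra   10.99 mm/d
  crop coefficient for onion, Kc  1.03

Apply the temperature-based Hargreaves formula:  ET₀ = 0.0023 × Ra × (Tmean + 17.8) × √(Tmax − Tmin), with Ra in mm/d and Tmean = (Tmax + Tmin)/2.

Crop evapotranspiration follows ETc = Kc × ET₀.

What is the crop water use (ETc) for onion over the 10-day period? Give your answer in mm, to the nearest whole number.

Tmean = (35.3 + 12.3)/2 = 23.80 °C
ET₀ = 0.0023 × 10.99 × (23.80 + 17.8) × √23.0 = 0.0023 × 10.99 × 41.60 × 4.7958 = 5.0429 mm/d
ETc = Kc × ET₀ = 1.03 × 5.0429 = 5.1942 mm/d
Over 10 days: 5.1942 × 10 = 51.942 mm

52 mm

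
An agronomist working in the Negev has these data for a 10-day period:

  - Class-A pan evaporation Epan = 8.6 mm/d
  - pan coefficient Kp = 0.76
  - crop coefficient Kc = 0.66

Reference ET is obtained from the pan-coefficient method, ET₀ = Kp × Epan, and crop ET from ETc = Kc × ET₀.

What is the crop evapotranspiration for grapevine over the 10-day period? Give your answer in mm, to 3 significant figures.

43.1 mm

ET₀ = 0.76 × 8.6 = 6.5360 mm/d
ETc = Kc × ET₀ = 0.66 × 6.5360 = 4.3138 mm/d
Over 10 days: 4.3138 × 10 = 43.138 mm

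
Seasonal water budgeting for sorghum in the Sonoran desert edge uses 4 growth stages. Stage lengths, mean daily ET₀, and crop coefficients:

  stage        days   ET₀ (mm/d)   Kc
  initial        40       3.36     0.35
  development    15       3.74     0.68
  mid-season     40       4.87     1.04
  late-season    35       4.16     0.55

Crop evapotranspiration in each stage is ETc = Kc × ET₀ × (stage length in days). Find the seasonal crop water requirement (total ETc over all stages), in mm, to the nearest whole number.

initial: 0.35 × 3.36 × 40 = 47.04 mm
development: 0.68 × 3.74 × 15 = 38.15 mm
mid-season: 1.04 × 4.87 × 40 = 202.59 mm
late-season: 0.55 × 4.16 × 35 = 80.08 mm
Seasonal total = 367.86 mm

368 mm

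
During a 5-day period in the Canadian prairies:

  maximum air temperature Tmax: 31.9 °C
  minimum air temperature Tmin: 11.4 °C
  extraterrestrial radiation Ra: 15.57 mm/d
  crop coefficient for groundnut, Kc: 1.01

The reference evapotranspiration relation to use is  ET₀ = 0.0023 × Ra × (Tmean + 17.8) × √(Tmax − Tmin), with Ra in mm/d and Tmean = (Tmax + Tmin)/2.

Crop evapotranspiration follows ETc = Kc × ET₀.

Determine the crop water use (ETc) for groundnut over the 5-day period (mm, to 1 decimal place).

Tmean = (31.9 + 11.4)/2 = 21.65 °C
ET₀ = 0.0023 × 15.57 × (21.65 + 17.8) × √20.5 = 0.0023 × 15.57 × 39.45 × 4.5277 = 6.3965 mm/d
ETc = Kc × ET₀ = 1.01 × 6.3965 = 6.4605 mm/d
Over 5 days: 6.4605 × 5 = 32.303 mm

32.3 mm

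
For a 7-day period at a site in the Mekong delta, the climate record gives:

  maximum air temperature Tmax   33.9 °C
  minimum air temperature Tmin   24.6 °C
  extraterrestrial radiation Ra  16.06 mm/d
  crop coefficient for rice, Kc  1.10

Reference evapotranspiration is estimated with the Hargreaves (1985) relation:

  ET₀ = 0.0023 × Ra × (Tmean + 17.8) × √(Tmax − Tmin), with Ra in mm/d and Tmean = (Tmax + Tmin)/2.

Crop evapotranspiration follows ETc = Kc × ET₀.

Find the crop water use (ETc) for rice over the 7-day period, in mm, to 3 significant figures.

40.8 mm

Tmean = (33.9 + 24.6)/2 = 29.25 °C
ET₀ = 0.0023 × 16.06 × (29.25 + 17.8) × √9.3 = 0.0023 × 16.06 × 47.05 × 3.0496 = 5.3000 mm/d
ETc = Kc × ET₀ = 1.10 × 5.3000 = 5.8300 mm/d
Over 7 days: 5.8300 × 7 = 40.810 mm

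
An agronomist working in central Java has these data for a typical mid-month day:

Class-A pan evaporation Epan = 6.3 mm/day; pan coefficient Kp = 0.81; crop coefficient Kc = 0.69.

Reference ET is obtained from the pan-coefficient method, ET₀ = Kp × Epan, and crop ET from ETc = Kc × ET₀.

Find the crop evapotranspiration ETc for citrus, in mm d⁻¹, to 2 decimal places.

ET₀ = 0.81 × 6.3 = 5.1030 mm/d
ETc = Kc × ET₀ = 0.69 × 5.1030 = 3.5211 mm/d

3.52 mm d⁻¹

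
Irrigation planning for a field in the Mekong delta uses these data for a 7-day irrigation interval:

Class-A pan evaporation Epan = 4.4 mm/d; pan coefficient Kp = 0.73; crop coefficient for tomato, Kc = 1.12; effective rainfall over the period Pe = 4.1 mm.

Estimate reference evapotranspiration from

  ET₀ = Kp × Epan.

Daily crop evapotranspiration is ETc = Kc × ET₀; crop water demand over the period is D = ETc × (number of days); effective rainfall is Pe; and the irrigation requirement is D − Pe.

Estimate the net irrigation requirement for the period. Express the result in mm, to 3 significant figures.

ET₀ = 0.73 × 4.4 = 3.2120 mm/d
ETc = Kc × ET₀ = 1.12 × 3.2120 = 3.5974 mm/d
Crop demand D = ETc × 7 d = 3.5974 × 7 = 25.182 mm
D − Pe = 25.182 − 4.1 = 21.082 mm

21.1 mm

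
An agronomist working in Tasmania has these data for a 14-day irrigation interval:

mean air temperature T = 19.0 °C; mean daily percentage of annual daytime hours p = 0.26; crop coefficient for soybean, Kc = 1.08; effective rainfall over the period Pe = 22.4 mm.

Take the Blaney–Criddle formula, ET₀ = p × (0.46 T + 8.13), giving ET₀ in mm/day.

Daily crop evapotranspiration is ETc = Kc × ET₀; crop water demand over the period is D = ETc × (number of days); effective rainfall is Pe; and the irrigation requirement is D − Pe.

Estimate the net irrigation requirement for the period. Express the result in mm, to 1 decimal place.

ET₀ = 0.26 × (0.46 × 19.0 + 8.13) = 0.26 × 16.870 = 4.3862 mm/d
ETc = Kc × ET₀ = 1.08 × 4.3862 = 4.7371 mm/d
Crop demand D = ETc × 14 d = 4.7371 × 14 = 66.319 mm
D − Pe = 66.319 − 22.4 = 43.919 mm

43.9 mm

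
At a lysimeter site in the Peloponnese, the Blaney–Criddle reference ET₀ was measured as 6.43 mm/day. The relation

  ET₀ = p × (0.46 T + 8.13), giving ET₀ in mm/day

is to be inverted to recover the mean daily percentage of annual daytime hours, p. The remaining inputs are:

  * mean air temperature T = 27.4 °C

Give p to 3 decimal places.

p = ET₀ / (0.46 T + 8.13) = 6.43 / (0.46 × 27.4 + 8.13) = 6.43 / 20.734 = 0.3101

0.310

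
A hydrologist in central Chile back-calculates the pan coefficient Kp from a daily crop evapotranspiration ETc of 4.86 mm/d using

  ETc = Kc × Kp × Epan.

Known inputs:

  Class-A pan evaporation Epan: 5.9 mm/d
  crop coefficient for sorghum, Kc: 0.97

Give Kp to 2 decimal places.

ETc = Kc × Kp × Epan  ⇒  Kp = ETc / (Kc × Epan)
Kp = 4.86 / (0.97 × 5.9) = 4.86 / 5.723 = 0.8492

0.85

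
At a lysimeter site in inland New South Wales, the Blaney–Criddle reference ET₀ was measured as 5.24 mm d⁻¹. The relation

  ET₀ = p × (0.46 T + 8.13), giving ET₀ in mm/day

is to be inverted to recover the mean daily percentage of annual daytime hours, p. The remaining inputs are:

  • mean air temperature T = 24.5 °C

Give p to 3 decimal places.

0.270

p = ET₀ / (0.46 T + 8.13) = 5.24 / (0.46 × 24.5 + 8.13) = 5.24 / 19.400 = 0.2701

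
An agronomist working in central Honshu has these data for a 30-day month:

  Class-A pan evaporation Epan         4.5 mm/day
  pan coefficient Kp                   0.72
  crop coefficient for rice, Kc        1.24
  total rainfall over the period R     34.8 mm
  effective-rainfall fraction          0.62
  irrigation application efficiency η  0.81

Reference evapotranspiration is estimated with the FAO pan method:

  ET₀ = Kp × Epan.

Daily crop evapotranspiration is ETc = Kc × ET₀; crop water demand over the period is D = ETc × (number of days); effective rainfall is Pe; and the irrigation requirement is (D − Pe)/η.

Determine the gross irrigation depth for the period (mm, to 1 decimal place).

122.2 mm

ET₀ = 0.72 × 4.5 = 3.2400 mm/d
ETc = Kc × ET₀ = 1.24 × 3.2400 = 4.0176 mm/d
Crop demand D = ETc × 30 d = 4.0176 × 30 = 120.528 mm
Pe = 0.62 × 34.8 = 21.576 mm
D − Pe = 120.528 − 21.576 = 98.952 mm
Gross irrigation = 98.952 / 0.81 = 122.163 mm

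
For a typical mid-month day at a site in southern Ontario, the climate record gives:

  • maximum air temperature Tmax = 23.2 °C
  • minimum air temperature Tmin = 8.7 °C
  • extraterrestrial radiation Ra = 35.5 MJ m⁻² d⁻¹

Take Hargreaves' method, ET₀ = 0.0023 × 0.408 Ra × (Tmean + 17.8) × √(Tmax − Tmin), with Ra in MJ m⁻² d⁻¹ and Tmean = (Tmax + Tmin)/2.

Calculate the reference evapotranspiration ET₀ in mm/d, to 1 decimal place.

Tmean = (23.2 + 8.7)/2 = 15.95 °C
0.408 Ra = 0.408 × 35.5 = 14.4840 mm/d equivalent
ET₀ = 0.0023 × 14.4840 × (15.95 + 17.8) × √14.5 = 0.0023 × 14.4840 × 33.75 × 3.8079 = 4.2813 mm/d

4.3 mm/d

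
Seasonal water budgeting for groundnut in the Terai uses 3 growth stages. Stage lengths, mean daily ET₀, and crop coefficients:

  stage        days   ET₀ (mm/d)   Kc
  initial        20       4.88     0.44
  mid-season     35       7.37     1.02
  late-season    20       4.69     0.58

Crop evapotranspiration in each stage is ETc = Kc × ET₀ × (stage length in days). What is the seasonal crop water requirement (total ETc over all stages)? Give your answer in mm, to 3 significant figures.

360 mm

initial: 0.44 × 4.88 × 20 = 42.94 mm
mid-season: 1.02 × 7.37 × 35 = 263.11 mm
late-season: 0.58 × 4.69 × 20 = 54.40 mm
Seasonal total = 360.45 mm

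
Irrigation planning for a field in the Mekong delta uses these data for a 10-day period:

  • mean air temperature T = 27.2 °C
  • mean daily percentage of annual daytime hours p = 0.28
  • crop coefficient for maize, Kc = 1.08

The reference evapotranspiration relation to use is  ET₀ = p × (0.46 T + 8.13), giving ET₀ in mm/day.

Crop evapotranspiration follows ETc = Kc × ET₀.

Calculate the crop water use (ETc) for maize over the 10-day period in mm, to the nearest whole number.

ET₀ = 0.28 × (0.46 × 27.2 + 8.13) = 0.28 × 20.642 = 5.7798 mm/d
ETc = Kc × ET₀ = 1.08 × 5.7798 = 6.2422 mm/d
Over 10 days: 6.2422 × 10 = 62.422 mm

62 mm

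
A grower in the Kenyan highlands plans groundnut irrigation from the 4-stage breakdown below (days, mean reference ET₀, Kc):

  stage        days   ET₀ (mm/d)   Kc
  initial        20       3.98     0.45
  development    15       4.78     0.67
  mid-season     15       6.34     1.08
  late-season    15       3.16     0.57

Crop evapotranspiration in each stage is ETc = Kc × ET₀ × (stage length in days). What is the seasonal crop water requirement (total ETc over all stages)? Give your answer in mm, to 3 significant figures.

214 mm

initial: 0.45 × 3.98 × 20 = 35.82 mm
development: 0.67 × 4.78 × 15 = 48.04 mm
mid-season: 1.08 × 6.34 × 15 = 102.71 mm
late-season: 0.57 × 3.16 × 15 = 27.02 mm
Seasonal total = 213.59 mm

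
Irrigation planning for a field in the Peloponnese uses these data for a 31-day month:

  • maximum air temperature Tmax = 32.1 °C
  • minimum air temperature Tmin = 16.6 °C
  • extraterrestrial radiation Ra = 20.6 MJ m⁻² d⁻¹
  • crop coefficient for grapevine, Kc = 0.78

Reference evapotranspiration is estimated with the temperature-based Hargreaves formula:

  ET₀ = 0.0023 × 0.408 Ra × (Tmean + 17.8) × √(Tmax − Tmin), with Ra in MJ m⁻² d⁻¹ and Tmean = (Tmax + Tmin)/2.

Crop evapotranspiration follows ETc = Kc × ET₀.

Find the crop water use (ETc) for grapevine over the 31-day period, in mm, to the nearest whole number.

78 mm

Tmean = (32.1 + 16.6)/2 = 24.35 °C
0.408 Ra = 0.408 × 20.6 = 8.4048 mm/d equivalent
ET₀ = 0.0023 × 8.4048 × (24.35 + 17.8) × √15.5 = 0.0023 × 8.4048 × 42.15 × 3.9370 = 3.2079 mm/d
ETc = Kc × ET₀ = 0.78 × 3.2079 = 2.5022 mm/d
Over 31 days: 2.5022 × 31 = 77.568 mm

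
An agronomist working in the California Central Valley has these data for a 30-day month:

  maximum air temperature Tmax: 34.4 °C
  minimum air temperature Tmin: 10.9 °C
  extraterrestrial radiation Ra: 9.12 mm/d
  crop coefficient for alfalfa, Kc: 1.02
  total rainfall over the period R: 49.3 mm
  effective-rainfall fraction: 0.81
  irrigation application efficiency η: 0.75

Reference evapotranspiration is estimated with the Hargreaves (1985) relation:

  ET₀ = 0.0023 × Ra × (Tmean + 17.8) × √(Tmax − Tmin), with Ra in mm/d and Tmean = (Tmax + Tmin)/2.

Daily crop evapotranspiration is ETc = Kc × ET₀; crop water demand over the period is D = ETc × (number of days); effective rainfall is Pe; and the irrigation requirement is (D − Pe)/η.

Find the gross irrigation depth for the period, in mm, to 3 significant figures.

Tmean = (34.4 + 10.9)/2 = 22.65 °C
ET₀ = 0.0023 × 9.12 × (22.65 + 17.8) × √23.5 = 0.0023 × 9.12 × 40.45 × 4.8477 = 4.1132 mm/d
ETc = Kc × ET₀ = 1.02 × 4.1132 = 4.1955 mm/d
Crop demand D = ETc × 30 d = 4.1955 × 30 = 125.865 mm
Pe = 0.81 × 49.3 = 39.933 mm
D − Pe = 125.865 − 39.933 = 85.932 mm
Gross irrigation = 85.932 / 0.75 = 114.576 mm

115 mm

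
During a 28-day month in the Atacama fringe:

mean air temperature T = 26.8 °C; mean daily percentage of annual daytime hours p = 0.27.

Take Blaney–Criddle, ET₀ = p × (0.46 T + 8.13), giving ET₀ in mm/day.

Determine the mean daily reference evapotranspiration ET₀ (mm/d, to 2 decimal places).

5.52 mm/d

ET₀ = 0.27 × (0.46 × 26.8 + 8.13) = 0.27 × 20.458 = 5.5237 mm/d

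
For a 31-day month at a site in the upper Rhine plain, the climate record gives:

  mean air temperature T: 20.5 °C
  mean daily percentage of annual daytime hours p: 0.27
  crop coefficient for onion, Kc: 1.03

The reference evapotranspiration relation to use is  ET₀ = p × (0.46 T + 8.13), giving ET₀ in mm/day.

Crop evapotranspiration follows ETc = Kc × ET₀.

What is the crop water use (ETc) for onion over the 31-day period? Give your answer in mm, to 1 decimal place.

151.4 mm

ET₀ = 0.27 × (0.46 × 20.5 + 8.13) = 0.27 × 17.560 = 4.7412 mm/d
ETc = Kc × ET₀ = 1.03 × 4.7412 = 4.8834 mm/d
Over 31 days: 4.8834 × 31 = 151.385 mm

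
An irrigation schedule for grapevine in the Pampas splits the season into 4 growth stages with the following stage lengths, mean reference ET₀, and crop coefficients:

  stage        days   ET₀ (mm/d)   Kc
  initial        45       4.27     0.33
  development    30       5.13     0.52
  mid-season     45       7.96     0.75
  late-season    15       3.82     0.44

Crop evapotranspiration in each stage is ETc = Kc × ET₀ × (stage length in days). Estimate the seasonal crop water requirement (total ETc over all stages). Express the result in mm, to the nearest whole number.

initial: 0.33 × 4.27 × 45 = 63.41 mm
development: 0.52 × 5.13 × 30 = 80.03 mm
mid-season: 0.75 × 7.96 × 45 = 268.65 mm
late-season: 0.44 × 3.82 × 15 = 25.21 mm
Seasonal total = 437.30 mm

437 mm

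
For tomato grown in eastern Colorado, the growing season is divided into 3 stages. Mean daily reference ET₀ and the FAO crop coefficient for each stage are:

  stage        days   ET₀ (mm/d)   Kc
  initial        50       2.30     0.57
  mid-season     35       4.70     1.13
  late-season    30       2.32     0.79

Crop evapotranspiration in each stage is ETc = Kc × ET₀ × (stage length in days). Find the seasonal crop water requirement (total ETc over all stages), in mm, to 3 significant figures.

initial: 0.57 × 2.30 × 50 = 65.55 mm
mid-season: 1.13 × 4.70 × 35 = 185.89 mm
late-season: 0.79 × 2.32 × 30 = 54.98 mm
Seasonal total = 306.42 mm

306 mm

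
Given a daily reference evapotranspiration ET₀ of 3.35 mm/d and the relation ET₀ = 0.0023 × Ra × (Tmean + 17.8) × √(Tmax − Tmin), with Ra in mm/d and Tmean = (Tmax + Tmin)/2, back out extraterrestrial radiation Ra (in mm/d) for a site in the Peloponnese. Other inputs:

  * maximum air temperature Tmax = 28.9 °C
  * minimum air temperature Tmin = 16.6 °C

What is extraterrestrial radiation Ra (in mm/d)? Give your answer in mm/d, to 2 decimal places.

10.24 mm/d

Tmean = 22.75 °C; √ΔT = 3.5071
Ra = ET₀ / [0.0023 × (Tmean+17.8) × √ΔT] = 3.35 / (0.0023 × 40.55 × 3.5071) = 10.242 mm/d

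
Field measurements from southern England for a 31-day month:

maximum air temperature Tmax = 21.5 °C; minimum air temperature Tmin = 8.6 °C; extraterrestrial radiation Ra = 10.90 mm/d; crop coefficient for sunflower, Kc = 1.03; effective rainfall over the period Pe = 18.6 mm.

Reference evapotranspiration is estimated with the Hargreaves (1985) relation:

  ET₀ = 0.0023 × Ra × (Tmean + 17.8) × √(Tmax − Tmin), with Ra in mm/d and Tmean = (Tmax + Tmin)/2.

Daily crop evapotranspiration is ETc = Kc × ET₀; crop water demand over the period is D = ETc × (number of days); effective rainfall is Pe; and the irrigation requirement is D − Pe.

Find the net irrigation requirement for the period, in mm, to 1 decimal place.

75.8 mm

Tmean = (21.5 + 8.6)/2 = 15.05 °C
ET₀ = 0.0023 × 10.90 × (15.05 + 17.8) × √12.9 = 0.0023 × 10.90 × 32.85 × 3.5917 = 2.9579 mm/d
ETc = Kc × ET₀ = 1.03 × 2.9579 = 3.0466 mm/d
Crop demand D = ETc × 31 d = 3.0466 × 31 = 94.445 mm
D − Pe = 94.445 − 18.6 = 75.845 mm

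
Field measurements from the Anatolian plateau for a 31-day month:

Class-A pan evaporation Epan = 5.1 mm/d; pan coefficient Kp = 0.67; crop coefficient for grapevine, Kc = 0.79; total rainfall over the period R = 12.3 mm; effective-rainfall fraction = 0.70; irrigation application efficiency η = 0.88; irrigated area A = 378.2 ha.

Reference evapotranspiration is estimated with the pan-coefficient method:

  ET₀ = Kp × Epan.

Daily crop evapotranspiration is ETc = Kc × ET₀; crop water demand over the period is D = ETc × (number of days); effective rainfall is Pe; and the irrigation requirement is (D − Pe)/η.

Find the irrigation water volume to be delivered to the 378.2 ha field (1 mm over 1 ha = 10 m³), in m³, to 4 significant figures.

ET₀ = 0.67 × 5.1 = 3.4170 mm/d
ETc = Kc × ET₀ = 0.79 × 3.4170 = 2.6994 mm/d
Crop demand D = ETc × 31 d = 2.6994 × 31 = 83.681 mm
Pe = 0.70 × 12.3 = 8.610 mm
D − Pe = 83.681 − 8.610 = 75.071 mm
Gross irrigation = 75.071 / 0.88 = 85.308 mm
Volume = 85.308 mm × 378.2 ha × 10 = 322634.9 m³

322600 m³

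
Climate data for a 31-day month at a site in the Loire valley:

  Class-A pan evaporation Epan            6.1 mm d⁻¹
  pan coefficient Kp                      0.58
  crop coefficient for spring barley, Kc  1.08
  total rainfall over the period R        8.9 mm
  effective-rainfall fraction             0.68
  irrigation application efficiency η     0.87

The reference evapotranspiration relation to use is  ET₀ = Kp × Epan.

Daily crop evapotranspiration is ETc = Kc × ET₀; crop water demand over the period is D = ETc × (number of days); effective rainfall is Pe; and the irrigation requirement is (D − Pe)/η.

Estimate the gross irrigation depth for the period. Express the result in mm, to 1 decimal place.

129.2 mm

ET₀ = 0.58 × 6.1 = 3.5380 mm/d
ETc = Kc × ET₀ = 1.08 × 3.5380 = 3.8210 mm/d
Crop demand D = ETc × 31 d = 3.8210 × 31 = 118.451 mm
Pe = 0.68 × 8.9 = 6.052 mm
D − Pe = 118.451 − 6.052 = 112.399 mm
Gross irrigation = 112.399 / 0.87 = 129.194 mm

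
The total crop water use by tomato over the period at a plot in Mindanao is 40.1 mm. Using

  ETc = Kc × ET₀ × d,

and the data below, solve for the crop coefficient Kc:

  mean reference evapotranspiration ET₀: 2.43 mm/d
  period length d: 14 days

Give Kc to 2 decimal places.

ETc = Kc × ET₀ × d  ⇒  Kc = ETc / (ET₀ × d)
Kc = 40.1 / (2.43 × 14) = 40.1 / 34.02 = 1.1787

1.18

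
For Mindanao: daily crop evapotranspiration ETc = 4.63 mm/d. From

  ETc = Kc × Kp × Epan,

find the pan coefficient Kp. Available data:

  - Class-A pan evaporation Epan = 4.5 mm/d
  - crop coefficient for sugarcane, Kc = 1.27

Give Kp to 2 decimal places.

ETc = Kc × Kp × Epan  ⇒  Kp = ETc / (Kc × Epan)
Kp = 4.63 / (1.27 × 4.5) = 4.63 / 5.715 = 0.8101

0.81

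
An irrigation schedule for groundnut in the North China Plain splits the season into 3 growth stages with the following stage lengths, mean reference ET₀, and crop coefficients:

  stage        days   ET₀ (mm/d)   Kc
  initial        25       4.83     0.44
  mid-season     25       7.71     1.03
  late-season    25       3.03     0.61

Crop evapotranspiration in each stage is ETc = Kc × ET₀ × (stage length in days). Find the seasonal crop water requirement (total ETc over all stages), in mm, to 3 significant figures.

initial: 0.44 × 4.83 × 25 = 53.13 mm
mid-season: 1.03 × 7.71 × 25 = 198.53 mm
late-season: 0.61 × 3.03 × 25 = 46.21 mm
Seasonal total = 297.87 mm

298 mm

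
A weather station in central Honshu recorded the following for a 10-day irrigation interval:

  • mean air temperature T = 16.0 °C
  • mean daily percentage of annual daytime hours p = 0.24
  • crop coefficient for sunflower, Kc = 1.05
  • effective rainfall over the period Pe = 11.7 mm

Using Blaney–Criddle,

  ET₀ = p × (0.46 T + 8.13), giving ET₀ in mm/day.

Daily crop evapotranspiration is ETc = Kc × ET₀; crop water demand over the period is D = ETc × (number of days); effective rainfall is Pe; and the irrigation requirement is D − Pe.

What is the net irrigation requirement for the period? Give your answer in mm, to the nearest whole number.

ET₀ = 0.24 × (0.46 × 16.0 + 8.13) = 0.24 × 15.490 = 3.7176 mm/d
ETc = Kc × ET₀ = 1.05 × 3.7176 = 3.9035 mm/d
Crop demand D = ETc × 10 d = 3.9035 × 10 = 39.035 mm
D − Pe = 39.035 − 11.7 = 27.335 mm

27 mm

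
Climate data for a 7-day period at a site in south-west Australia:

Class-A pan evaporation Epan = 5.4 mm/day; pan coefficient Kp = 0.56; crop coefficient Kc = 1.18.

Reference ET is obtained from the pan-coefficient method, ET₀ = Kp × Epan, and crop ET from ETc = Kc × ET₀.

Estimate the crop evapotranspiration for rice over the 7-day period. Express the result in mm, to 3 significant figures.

ET₀ = 0.56 × 5.4 = 3.0240 mm/d
ETc = Kc × ET₀ = 1.18 × 3.0240 = 3.5683 mm/d
Over 7 days: 3.5683 × 7 = 24.978 mm

25.0 mm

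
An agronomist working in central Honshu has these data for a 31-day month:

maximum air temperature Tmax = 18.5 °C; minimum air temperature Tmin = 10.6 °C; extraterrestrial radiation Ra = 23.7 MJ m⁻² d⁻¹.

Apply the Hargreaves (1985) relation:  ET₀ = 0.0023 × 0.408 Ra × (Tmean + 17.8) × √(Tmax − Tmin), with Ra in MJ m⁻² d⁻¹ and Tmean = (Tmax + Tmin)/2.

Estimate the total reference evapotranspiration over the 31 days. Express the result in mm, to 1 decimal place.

Tmean = (18.5 + 10.6)/2 = 14.55 °C
0.408 Ra = 0.408 × 23.7 = 9.6696 mm/d equivalent
ET₀ = 0.0023 × 9.6696 × (14.55 + 17.8) × √7.9 = 0.0023 × 9.6696 × 32.35 × 2.8107 = 2.0222 mm/d
Over 31 days: 2.0222 × 31 = 62.688 mm

62.7 mm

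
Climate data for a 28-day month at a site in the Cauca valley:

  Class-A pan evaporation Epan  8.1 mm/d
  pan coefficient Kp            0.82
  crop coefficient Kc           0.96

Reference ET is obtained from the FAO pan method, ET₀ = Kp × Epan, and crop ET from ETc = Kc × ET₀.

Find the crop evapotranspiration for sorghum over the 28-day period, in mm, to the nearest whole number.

179 mm

ET₀ = 0.82 × 8.1 = 6.6420 mm/d
ETc = Kc × ET₀ = 0.96 × 6.6420 = 6.3763 mm/d
Over 28 days: 6.3763 × 28 = 178.536 mm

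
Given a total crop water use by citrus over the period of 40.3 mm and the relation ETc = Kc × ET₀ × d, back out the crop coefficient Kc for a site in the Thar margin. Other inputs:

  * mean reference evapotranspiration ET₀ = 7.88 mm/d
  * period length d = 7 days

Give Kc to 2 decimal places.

0.73

ETc = Kc × ET₀ × d  ⇒  Kc = ETc / (ET₀ × d)
Kc = 40.3 / (7.88 × 7) = 40.3 / 55.16 = 0.7306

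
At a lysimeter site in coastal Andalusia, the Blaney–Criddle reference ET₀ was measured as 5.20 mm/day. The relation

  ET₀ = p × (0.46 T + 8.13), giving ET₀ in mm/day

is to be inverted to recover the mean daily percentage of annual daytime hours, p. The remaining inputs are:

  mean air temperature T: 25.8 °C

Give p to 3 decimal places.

p = ET₀ / (0.46 T + 8.13) = 5.20 / (0.46 × 25.8 + 8.13) = 5.20 / 19.998 = 0.2600

0.260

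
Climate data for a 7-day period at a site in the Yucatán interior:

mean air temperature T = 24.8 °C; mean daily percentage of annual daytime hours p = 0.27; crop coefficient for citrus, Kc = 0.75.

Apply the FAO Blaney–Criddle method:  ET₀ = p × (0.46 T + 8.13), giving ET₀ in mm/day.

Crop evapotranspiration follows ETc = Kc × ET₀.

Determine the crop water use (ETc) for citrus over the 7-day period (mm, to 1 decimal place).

ET₀ = 0.27 × (0.46 × 24.8 + 8.13) = 0.27 × 19.538 = 5.2753 mm/d
ETc = Kc × ET₀ = 0.75 × 5.2753 = 3.9565 mm/d
Over 7 days: 3.9565 × 7 = 27.696 mm

27.7 mm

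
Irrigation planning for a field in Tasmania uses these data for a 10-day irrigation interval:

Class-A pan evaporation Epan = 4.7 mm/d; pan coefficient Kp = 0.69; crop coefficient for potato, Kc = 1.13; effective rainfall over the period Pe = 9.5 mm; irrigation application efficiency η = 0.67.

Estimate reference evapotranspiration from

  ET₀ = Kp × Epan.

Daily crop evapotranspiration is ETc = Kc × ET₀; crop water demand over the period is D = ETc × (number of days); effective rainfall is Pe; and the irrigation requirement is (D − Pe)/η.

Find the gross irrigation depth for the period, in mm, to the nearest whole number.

41 mm

ET₀ = 0.69 × 4.7 = 3.2430 mm/d
ETc = Kc × ET₀ = 1.13 × 3.2430 = 3.6646 mm/d
Crop demand D = ETc × 10 d = 3.6646 × 10 = 36.646 mm
D − Pe = 36.646 − 9.5 = 27.146 mm
Gross irrigation = 27.146 / 0.67 = 40.516 mm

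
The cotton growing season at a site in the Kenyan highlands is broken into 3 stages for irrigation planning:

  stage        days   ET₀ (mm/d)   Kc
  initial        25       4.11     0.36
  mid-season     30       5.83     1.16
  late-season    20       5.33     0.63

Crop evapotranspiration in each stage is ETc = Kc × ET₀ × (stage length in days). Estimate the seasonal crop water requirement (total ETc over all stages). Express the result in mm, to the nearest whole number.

307 mm

initial: 0.36 × 4.11 × 25 = 36.99 mm
mid-season: 1.16 × 5.83 × 30 = 202.88 mm
late-season: 0.63 × 5.33 × 20 = 67.16 mm
Seasonal total = 307.03 mm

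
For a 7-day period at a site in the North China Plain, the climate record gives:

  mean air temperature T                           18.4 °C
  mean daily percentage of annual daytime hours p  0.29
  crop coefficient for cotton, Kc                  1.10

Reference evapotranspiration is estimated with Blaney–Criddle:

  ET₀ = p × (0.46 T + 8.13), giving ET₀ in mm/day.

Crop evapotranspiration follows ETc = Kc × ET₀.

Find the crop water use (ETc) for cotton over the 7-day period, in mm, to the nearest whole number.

ET₀ = 0.29 × (0.46 × 18.4 + 8.13) = 0.29 × 16.594 = 4.8123 mm/d
ETc = Kc × ET₀ = 1.10 × 4.8123 = 5.2935 mm/d
Over 7 days: 5.2935 × 7 = 37.055 mm

37 mm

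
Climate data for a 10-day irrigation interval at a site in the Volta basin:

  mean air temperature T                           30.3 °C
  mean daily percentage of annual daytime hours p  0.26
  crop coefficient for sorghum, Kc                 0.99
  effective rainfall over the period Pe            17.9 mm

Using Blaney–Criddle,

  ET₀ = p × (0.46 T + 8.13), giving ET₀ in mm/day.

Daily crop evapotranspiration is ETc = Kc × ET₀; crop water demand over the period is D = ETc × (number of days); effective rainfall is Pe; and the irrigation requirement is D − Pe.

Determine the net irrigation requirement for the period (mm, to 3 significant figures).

ET₀ = 0.26 × (0.46 × 30.3 + 8.13) = 0.26 × 22.068 = 5.7377 mm/d
ETc = Kc × ET₀ = 0.99 × 5.7377 = 5.6803 mm/d
Crop demand D = ETc × 10 d = 5.6803 × 10 = 56.803 mm
D − Pe = 56.803 − 17.9 = 38.903 mm

38.9 mm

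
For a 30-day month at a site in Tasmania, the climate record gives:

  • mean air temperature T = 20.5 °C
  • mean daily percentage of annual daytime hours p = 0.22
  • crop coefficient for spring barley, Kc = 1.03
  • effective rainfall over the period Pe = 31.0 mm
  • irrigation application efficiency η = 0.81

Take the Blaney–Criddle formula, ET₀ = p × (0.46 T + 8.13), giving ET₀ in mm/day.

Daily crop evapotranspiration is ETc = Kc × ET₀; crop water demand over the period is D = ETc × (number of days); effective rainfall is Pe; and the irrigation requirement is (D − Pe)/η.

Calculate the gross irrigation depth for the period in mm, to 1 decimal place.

ET₀ = 0.22 × (0.46 × 20.5 + 8.13) = 0.22 × 17.560 = 3.8632 mm/d
ETc = Kc × ET₀ = 1.03 × 3.8632 = 3.9791 mm/d
Crop demand D = ETc × 30 d = 3.9791 × 30 = 119.373 mm
D − Pe = 119.373 − 31.0 = 88.373 mm
Gross irrigation = 88.373 / 0.81 = 109.102 mm

109.1 mm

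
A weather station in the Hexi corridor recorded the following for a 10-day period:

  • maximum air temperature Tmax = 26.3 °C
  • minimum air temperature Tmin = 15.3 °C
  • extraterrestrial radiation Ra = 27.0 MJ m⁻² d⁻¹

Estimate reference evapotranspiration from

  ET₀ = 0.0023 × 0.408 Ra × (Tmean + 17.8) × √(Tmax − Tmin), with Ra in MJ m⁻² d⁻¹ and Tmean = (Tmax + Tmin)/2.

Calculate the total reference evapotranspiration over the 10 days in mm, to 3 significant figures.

Tmean = (26.3 + 15.3)/2 = 20.80 °C
0.408 Ra = 0.408 × 27.0 = 11.0160 mm/d equivalent
ET₀ = 0.0023 × 11.0160 × (20.80 + 17.8) × √11.0 = 0.0023 × 11.0160 × 38.60 × 3.3166 = 3.2436 mm/d
Over 10 days: 3.2436 × 10 = 32.436 mm

32.4 mm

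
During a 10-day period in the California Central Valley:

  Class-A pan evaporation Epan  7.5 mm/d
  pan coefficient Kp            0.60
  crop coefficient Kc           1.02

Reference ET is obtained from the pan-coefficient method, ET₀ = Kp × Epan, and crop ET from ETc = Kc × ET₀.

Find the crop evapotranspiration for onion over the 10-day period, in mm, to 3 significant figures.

ET₀ = 0.60 × 7.5 = 4.5000 mm/d
ETc = Kc × ET₀ = 1.02 × 4.5000 = 4.5900 mm/d
Over 10 days: 4.5900 × 10 = 45.900 mm

45.9 mm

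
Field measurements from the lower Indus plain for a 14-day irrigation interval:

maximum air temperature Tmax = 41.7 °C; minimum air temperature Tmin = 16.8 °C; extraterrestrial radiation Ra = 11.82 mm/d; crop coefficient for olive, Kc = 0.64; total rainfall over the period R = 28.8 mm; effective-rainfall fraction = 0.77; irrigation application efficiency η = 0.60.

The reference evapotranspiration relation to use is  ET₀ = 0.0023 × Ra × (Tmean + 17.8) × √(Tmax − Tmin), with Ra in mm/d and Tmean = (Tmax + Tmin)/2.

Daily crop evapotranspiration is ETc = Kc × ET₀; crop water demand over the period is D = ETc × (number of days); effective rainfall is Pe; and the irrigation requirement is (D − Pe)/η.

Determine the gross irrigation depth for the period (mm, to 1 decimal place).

Tmean = (41.7 + 16.8)/2 = 29.25 °C
ET₀ = 0.0023 × 11.82 × (29.25 + 17.8) × √24.9 = 0.0023 × 11.82 × 47.05 × 4.9900 = 6.3827 mm/d
ETc = Kc × ET₀ = 0.64 × 6.3827 = 4.0849 mm/d
Crop demand D = ETc × 14 d = 4.0849 × 14 = 57.189 mm
Pe = 0.77 × 28.8 = 22.176 mm
D − Pe = 57.189 − 22.176 = 35.013 mm
Gross irrigation = 35.013 / 0.60 = 58.355 mm

58.4 mm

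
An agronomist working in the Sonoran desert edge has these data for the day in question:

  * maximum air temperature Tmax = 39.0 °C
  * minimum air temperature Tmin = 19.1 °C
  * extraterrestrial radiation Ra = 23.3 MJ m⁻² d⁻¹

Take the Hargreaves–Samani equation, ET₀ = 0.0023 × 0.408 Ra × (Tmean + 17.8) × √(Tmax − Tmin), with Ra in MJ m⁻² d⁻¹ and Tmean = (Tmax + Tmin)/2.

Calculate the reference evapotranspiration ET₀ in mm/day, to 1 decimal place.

Tmean = (39.0 + 19.1)/2 = 29.05 °C
0.408 Ra = 0.408 × 23.3 = 9.5064 mm/d equivalent
ET₀ = 0.0023 × 9.5064 × (29.05 + 17.8) × √19.9 = 0.0023 × 9.5064 × 46.85 × 4.4609 = 4.5696 mm/d

4.6 mm/day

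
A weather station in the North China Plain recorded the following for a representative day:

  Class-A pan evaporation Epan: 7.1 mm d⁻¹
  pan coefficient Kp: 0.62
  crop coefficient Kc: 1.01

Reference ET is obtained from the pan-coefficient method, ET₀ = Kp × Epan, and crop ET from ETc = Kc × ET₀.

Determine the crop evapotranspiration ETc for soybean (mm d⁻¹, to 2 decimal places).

ET₀ = 0.62 × 7.1 = 4.4020 mm/d
ETc = Kc × ET₀ = 1.01 × 4.4020 = 4.4460 mm/d

4.45 mm d⁻¹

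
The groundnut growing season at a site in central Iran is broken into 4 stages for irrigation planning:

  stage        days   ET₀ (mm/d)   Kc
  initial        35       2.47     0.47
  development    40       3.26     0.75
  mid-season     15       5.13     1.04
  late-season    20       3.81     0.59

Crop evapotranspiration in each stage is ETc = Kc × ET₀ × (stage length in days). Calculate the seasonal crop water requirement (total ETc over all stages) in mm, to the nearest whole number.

263 mm

initial: 0.47 × 2.47 × 35 = 40.63 mm
development: 0.75 × 3.26 × 40 = 97.80 mm
mid-season: 1.04 × 5.13 × 15 = 80.03 mm
late-season: 0.59 × 3.81 × 20 = 44.96 mm
Seasonal total = 263.42 mm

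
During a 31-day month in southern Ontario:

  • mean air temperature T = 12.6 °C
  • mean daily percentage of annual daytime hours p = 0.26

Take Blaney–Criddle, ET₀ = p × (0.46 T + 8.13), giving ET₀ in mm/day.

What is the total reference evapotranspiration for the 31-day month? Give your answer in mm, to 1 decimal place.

112.2 mm

ET₀ = 0.26 × (0.46 × 12.6 + 8.13) = 0.26 × 13.926 = 3.6208 mm/d
Monthly total = 3.6208 × 31 = 112.245 mm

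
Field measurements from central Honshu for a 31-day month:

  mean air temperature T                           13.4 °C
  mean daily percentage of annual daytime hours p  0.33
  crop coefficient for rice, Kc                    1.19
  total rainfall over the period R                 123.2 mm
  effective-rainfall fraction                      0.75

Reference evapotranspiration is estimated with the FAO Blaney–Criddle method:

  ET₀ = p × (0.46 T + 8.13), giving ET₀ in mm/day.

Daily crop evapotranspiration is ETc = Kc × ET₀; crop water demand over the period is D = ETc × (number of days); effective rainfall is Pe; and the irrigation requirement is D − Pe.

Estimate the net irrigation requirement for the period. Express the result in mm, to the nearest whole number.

ET₀ = 0.33 × (0.46 × 13.4 + 8.13) = 0.33 × 14.294 = 4.7170 mm/d
ETc = Kc × ET₀ = 1.19 × 4.7170 = 5.6132 mm/d
Crop demand D = ETc × 31 d = 5.6132 × 31 = 174.009 mm
Pe = 0.75 × 123.2 = 92.400 mm
D − Pe = 174.009 − 92.400 = 81.609 mm

82 mm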